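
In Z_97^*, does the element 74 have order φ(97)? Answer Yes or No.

Yes

φ(97) = 97 − 1 = 96 = 2^5 · 3.
An element g generates (Z/97Z)^× iff g^(96/q) ≢ 1 (mod 97) for each prime q ∈ {2, 3}.
74^48 ≡ 96 (mod 97)  [q = 2: ≢ 1 ✓]
74^32 ≡ 61 (mod 97)  [q = 3: ≢ 1 ✓]
All checks pass, so 74 has order 96 and is a primitive root modulo 97.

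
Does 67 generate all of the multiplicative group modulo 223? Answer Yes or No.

Yes

φ(223) = 223 − 1 = 222 = 2 · 3 · 37.
67 is a primitive root mod 223 iff 67^(φ(223)/q) ≢ 1 for every prime q | φ(223), i.e. q ∈ {2, 3, 37}.
67^111 ≡ 222 (mod 223)  [q = 2: ≢ 1 ✓]
67^74 ≡ 183 (mod 223)  [q = 3: ≢ 1 ✓]
67^6 ≡ 82 (mod 223)  [q = 37: ≢ 1 ✓]
All checks pass, so 67 has order 222 and is a primitive root modulo 223.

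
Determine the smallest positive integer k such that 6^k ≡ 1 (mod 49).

14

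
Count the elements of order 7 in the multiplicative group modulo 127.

φ(127) = 127 − 1 = 126 = 2 · 3^2 · 7.
Since (Z/127Z)^× is cyclic of order 126, the number of elements of order d is φ(d) when d | 126 and 0 otherwise.
7 | 126, and φ(7) = 7 − 1 = 6.

6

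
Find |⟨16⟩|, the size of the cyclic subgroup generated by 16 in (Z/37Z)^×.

9

By Lagrange's theorem, ord_37(16) divides φ(37) = 37 − 1 = 36 = 2^2 · 3^2.
Divisors of 36: 1, 2, 3, 4, 6, 9, 12, 18, 36.
Evaluate successive powers at the divisors of 36:
16^1 ≡ 16
16^2 ≡ 34
16^3 ≡ 26
16^4 ≡ 9
16^6 ≡ 10
16^9 ≡ 1
Hence ord(16) = 9.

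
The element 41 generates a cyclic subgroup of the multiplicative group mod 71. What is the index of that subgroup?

5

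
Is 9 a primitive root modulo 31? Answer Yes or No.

φ(31) = 31 − 1 = 30 = 2 · 3 · 5.
Test 9^(30/q) mod 31 for each prime factor q of 30:
9^15 ≡ 1 (mod 31)  [q = 2: ≡ 1 ✗]
9^10 ≡ 5 (mod 31)  [q = 3: ≢ 1 ✓]
9^6 ≡ 8 (mod 31)  [q = 5: ≢ 1 ✓]
Since 9^15 ≡ 1, the order of 9 divides 15 < 30, so 9 is not a primitive root.

No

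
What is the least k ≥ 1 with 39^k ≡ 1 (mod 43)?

14

Since 39 ∈ (Z/43Z)^×, its order divides φ(43) = 43 − 1 = 42 = 2 · 3 · 7.
Divisors of 42: 1, 2, 3, 6, 7, 14, 21, 42.
Check 39^d mod 43 for each divisor in increasing order:
39^1 ≡ 39
39^2 ≡ 16
39^3 ≡ 22
39^6 ≡ 11
39^7 ≡ 42
39^14 ≡ 1
So ord_43(39) = 14.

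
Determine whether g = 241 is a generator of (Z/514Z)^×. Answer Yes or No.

φ(514) = φ(2)·φ(257) = 1·256 = 256 = 2^8.
Test 241^(256/q) mod 514 for each prime factor q of 256:
241^128 ≡ 1 (mod 514)  [q = 2: ≡ 1 ✗]
The check at q = 2 fails, so 241 generates a proper subgroup.

No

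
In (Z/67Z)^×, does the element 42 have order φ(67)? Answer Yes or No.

φ(67) = 67 − 1 = 66 = 2 · 3 · 11.
Test 42^(66/q) mod 67 for each prime factor q of 66:
42^33 ≡ 66 (mod 67)  [q = 2: ≢ 1 ✓]
42^22 ≡ 1 (mod 67)  [q = 3: ≡ 1 ✗]
42^6 ≡ 62 (mod 67)  [q = 11: ≢ 1 ✓]
Since 42^22 ≡ 1, the order of 42 divides 22 < 66, so 42 is not a primitive root.

No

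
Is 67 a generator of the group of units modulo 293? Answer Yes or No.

No

φ(293) = 293 − 1 = 292 = 2^2 · 73.
It suffices to check that the order of 67 is not a proper divisor of 292: compute 67^(292/q) for q ∈ {2, 73}.
67^146 ≡ 1 (mod 293)  [q = 2: ≡ 1 ✗]
67^4 ≡ 46 (mod 293)  [q = 73: ≢ 1 ✓]
67^146 ≡ 1 shows ord(67) | 146, strictly less than φ(293); not a primitive root.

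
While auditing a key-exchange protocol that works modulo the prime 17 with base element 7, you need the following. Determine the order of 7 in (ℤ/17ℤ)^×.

The order of 7 must divide φ(17) = 17 − 1 = 16 = 2^4.
Divisors of 16: 1, 2, 4, 8, 16.
Compute 7^d (mod 17) for the divisors d until we hit 1:
7^1 ≡ 7
7^2 ≡ 15
7^4 ≡ 4
7^8 ≡ 16
7^16 ≡ 1
Therefore the multiplicative order of 7 modulo 17 is 16.

16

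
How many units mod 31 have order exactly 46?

0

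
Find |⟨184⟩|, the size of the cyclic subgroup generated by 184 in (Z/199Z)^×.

99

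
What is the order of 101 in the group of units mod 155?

Since 101 ∈ (Z/155Z)^×, its order divides φ(155) = φ(5·31) = (5−1)·(31−1) = 4·30 = 120 = 2^3 · 3 · 5.
Divisors of 120: 1, 2, 3, 4, 5, 6, 8, 10, 12, 15, 20, 24, 30, 40, 60, 120.
Test each divisor d:
101^1 ≡ 101 (mod 155)
101^2 ≡ 126 (mod 155)
101^3 ≡ 16 (mod 155)
101^4 ≡ 66 (mod 155)
101^5 ≡ 1 (mod 155) ✓
Therefore the multiplicative order of 101 modulo 155 is 5.

5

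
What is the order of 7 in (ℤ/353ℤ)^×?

Since 7 ∈ (Z/353Z)^×, its order divides φ(353) = 353 − 1 = 352 = 2^5 · 11.
Divisors of 352: 1, 2, 4, 8, 11, 16, 22, 32, 44, 88, 176, 352.
Test each divisor d:
7^1 ≡ 7
7^2 ≡ 49
7^4 ≡ 283
7^8 ≡ 311
7^11 ≡ 67
7^16 ≡ 352
7^22 ≡ 253
7^32 ≡ 1
So ord_353(7) = 32.

32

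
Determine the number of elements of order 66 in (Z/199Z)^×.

20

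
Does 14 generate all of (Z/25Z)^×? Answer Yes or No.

φ(25) = φ(5^2) = 5·(5−1) = 20 = 2^2 · 5.
14 is a primitive root mod 25 iff 14^(φ(25)/q) ≢ 1 for every prime q | φ(25), i.e. q ∈ {2, 5}.
14^10 ≡ 1 (mod 25)  [q = 2: ≡ 1 ✗]
14^4 ≡ 16 (mod 25)  [q = 5: ≢ 1 ✓]
The check at q = 2 fails, so 14 generates a proper subgroup.

No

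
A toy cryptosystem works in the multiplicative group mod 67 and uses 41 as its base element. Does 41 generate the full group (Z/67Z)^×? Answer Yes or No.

Yes

φ(67) = 67 − 1 = 66 = 2 · 3 · 11.
Test 41^(66/q) mod 67 for each prime factor q of 66:
41^33 ≡ 66 (mod 67)  [q = 2: ≢ 1 ✓]
41^22 ≡ 29 (mod 67)  [q = 3: ≢ 1 ✓]
41^6 ≡ 15 (mod 67)  [q = 11: ≢ 1 ✓]
None equal 1, so ord_67(41) = 66: 41 is a primitive root.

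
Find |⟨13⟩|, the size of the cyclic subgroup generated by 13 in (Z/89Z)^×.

Since 13 ∈ (Z/89Z)^×, its order divides φ(89) = 89 − 1 = 88 = 2^3 · 11.
Divisors of 88: 1, 2, 4, 8, 11, 22, 44, 88.
Evaluate successive powers at the divisors of 88:
13^1 ≡ 13
13^2 ≡ 80
13^4 ≡ 81
13^8 ≡ 64
13^11 ≡ 77
13^22 ≡ 55
13^44 ≡ 88
13^88 ≡ 1
The smallest such exponent is 88, so the order of 13 is 88.

88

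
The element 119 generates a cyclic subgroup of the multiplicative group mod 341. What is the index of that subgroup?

10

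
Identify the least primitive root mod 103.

5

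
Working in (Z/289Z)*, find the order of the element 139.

ord(139) | φ(289) = φ(17^2) = 17·(17−1) = 272 = 2^4 · 17.
Divisors of 272: 1, 2, 4, 8, 16, 17, 34, 68, 136, 272.
Test each divisor d:
139^1 ≡ 139
139^2 ≡ 247
139^4 ≡ 30
139^8 ≡ 33
139^16 ≡ 222
139^17 ≡ 224
139^34 ≡ 179
139^68 ≡ 251
139^136 ≡ 288
139^272 ≡ 1
Therefore the multiplicative order of 139 modulo 289 is 272.

272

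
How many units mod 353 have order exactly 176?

80

φ(353) = 353 − 1 = 352 = 2^5 · 11.
Since (Z/353Z)^× is cyclic of order 352, the number of elements of order d is φ(d) when d | 352 and 0 otherwise.
176 = 2^4 · 11 divides 352, and φ(176) = 80.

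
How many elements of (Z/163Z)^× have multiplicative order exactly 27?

18

φ(163) = 163 − 1 = 162 = 2 · 3^4.
In a cyclic group of order 162, there are φ(d) elements of order d for each divisor d of 162, and zero for non-divisors.
27 = 3^3 divides 162, and φ(27) = 18.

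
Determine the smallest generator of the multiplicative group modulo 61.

2

φ(61) = 61 − 1 = 60 = 2^2 · 3 · 5.
Test candidates g = 2, 3, … against the prime factors q ∈ {2, 3, 5} of φ(61): g is a generator iff g^(60/q) ≢ 1 for every such q.
g = 2: 2^30 ≡ 60; 2^20 ≡ 47; 2^12 ≡ 9 — none is 1, so 2 is a primitive root.
The smallest primitive root modulo 61 is 2.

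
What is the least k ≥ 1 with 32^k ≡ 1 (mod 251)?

10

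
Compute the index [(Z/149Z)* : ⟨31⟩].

Since 31 ∈ (Z/149Z)^×, its order divides φ(149) = 149 − 1 = 148 = 2^2 · 37.
Divisors of 148: 1, 2, 4, 37, 74, 148.
Test each divisor d:
31^1 ≡ 31
31^2 ≡ 67
31^4 ≡ 19
31^37 ≡ 1
So ord_149(31) = 37, hence |⟨31⟩| = 37.
Index = |(Z/149Z)^×| / |⟨31⟩| = 148 / 37 = 4.

4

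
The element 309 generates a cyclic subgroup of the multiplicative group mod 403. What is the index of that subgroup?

60

Since 309 ∈ (Z/403Z)^×, its order divides φ(403) = φ(13·31) = (13−1)·(31−1) = 12·30 = 360 = 2^3 · 3^2 · 5.
Divisors of 360: 1, 2, 3, 4, 5, 6, 8, 9, 10, 12, 15, 18, 20, 24, 30, 36, 40, 45, 60, 72, 90, 120, 180, 360.
Test each divisor d:
309^1 ≡ 309 (mod 403)
309^2 ≡ 373 (mod 403)
309^3 ≡ 402 (mod 403)
309^4 ≡ 94 (mod 403)
309^5 ≡ 30 (mod 403)
309^6 ≡ 1 (mod 403) ✓
The order of 309 is 6, so the subgroup it generates has 6 elements.
[(Z/403Z)^× : ⟨309⟩] = 360/6 = 60.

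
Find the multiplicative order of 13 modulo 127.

63

ord(13) | φ(127) = 127 − 1 = 126 = 2 · 3^2 · 7.
Divisors of 126: 1, 2, 3, 6, 7, 9, 14, 18, 21, 42, 63, 126.
Compute 13^d (mod 127) for the divisors d until we hit 1:
13^1 ≡ 13 (mod 127)
13^2 ≡ 42 (mod 127)
13^3 ≡ 38 (mod 127)
13^6 ≡ 47 (mod 127)
13^7 ≡ 103 (mod 127)
13^9 ≡ 8 (mod 127)
13^14 ≡ 68 (mod 127)
13^18 ≡ 64 (mod 127)
13^21 ≡ 19 (mod 127)
13^42 ≡ 107 (mod 127)
13^63 ≡ 1 (mod 127) ✓
Hence ord(13) = 63.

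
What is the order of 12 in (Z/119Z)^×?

The order of 12 must divide φ(119) = φ(7·17) = (7−1)·(17−1) = 6·16 = 96 = 2^5 · 3.
Divisors of 96: 1, 2, 3, 4, 6, 8, 12, 16, 24, 32, 48, 96.
Check 12^d mod 119 for each divisor in increasing order:
12^1 ≡ 12 (mod 119)
12^2 ≡ 25 (mod 119)
12^3 ≡ 62 (mod 119)
12^4 ≡ 30 (mod 119)
12^6 ≡ 36 (mod 119)
12^8 ≡ 67 (mod 119)
12^12 ≡ 106 (mod 119)
12^16 ≡ 86 (mod 119)
12^24 ≡ 50 (mod 119)
12^32 ≡ 18 (mod 119)
12^48 ≡ 1 (mod 119) ✓
Hence ord(12) = 48.

48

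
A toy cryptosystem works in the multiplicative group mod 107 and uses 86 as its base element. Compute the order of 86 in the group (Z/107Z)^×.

By Lagrange's theorem, ord_107(86) divides φ(107) = 107 − 1 = 106 = 2 · 53.
Divisors of 106: 1, 2, 53, 106.
Test each divisor d:
86^1 ≡ 86 (mod 107)
86^2 ≡ 13 (mod 107)
86^53 ≡ 1 (mod 107) ✓
The smallest such exponent is 53, so the order of 86 is 53.

53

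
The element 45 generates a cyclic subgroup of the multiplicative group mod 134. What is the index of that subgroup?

Since 45 ∈ (Z/134Z)^×, its order divides φ(134) = φ(2)·φ(67) = 1·66 = 66 = 2 · 3 · 11.
Divisors of 66: 1, 2, 3, 6, 11, 22, 33, 66.
Compute 45^d (mod 134) for the divisors d until we hit 1:
45^1 ≡ 45
45^2 ≡ 15
45^3 ≡ 5
45^6 ≡ 25
45^11 ≡ 133
45^22 ≡ 1
Thus |⟨45⟩| = ord(45) = 22.
Index = |(Z/134Z)^×| / |⟨45⟩| = 66 / 22 = 3.

3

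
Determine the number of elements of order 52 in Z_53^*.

φ(53) = 53 − 1 = 52 = 2^2 · 13.
(Z/53Z)^× is cyclic (|G| = 52); a cyclic group of order m has exactly φ(d) elements of each order d | m, and none otherwise.
52 = 2^2 · 13 divides 52, and φ(52) = 24.

24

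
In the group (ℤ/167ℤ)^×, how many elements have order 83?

82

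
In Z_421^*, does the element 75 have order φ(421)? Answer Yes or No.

φ(421) = 421 − 1 = 420 = 2^2 · 3 · 5 · 7.
It suffices to check that the order of 75 is not a proper divisor of 420: compute 75^(420/q) for q ∈ {2, 3, 5, 7}.
75^210 ≡ 1 (mod 421)  [q = 2: ≡ 1 ✗]
75^140 ≡ 1 (mod 421)  [q = 3: ≡ 1 ✗]
75^84 ≡ 1 (mod 421)  [q = 5: ≡ 1 ✗]
75^60 ≡ 370 (mod 421)  [q = 7: ≢ 1 ✓]
75^210 ≡ 1 shows ord(75) | 210, strictly less than φ(421); not a primitive root.

No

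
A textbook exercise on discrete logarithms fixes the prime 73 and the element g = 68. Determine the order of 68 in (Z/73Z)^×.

ord(68) | φ(73) = 73 − 1 = 72 = 2^3 · 3^2.
Divisors of 72: 1, 2, 3, 4, 6, 8, 9, 12, 18, 24, 36, 72.
Evaluate successive powers at the divisors of 72:
68^1 ≡ 68 (mod 73)
68^2 ≡ 25 (mod 73)
68^3 ≡ 21 (mod 73)
68^4 ≡ 41 (mod 73)
68^6 ≡ 3 (mod 73)
68^8 ≡ 2 (mod 73)
68^9 ≡ 63 (mod 73)
68^12 ≡ 9 (mod 73)
68^18 ≡ 27 (mod 73)
68^24 ≡ 8 (mod 73)
68^36 ≡ 72 (mod 73)
68^72 ≡ 1 (mod 73) ✓
The smallest such exponent is 72, so the order of 68 is 72.

72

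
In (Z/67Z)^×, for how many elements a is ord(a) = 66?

20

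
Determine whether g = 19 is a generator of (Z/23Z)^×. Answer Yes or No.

φ(23) = 23 − 1 = 22 = 2 · 11.
It suffices to check that the order of 19 is not a proper divisor of 22: compute 19^(22/q) for q ∈ {2, 11}.
19^11 ≡ 22 (mod 23)  [q = 2: ≢ 1 ✓]
19^2 ≡ 16 (mod 23)  [q = 11: ≢ 1 ✓]
All checks pass, so 19 has order 22 and is a primitive root modulo 23.

Yes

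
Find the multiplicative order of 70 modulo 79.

By Lagrange's theorem, ord_79(70) divides φ(79) = 79 − 1 = 78 = 2 · 3 · 13.
Divisors of 78: 1, 2, 3, 6, 13, 26, 39, 78.
Test each divisor d:
70^1 ≡ 70
70^2 ≡ 2
70^3 ≡ 61
70^6 ≡ 8
70^13 ≡ 56
70^26 ≡ 55
70^39 ≡ 78
70^78 ≡ 1
Hence ord(70) = 78.

78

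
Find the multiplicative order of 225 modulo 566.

47

ord(225) | φ(566) = φ(2)·φ(283) = 1·282 = 282 = 2 · 3 · 47.
Divisors of 282: 1, 2, 3, 6, 47, 94, 141, 282.
Compute 225^d (mod 566) for the divisors d until we hit 1:
225^1 ≡ 225 (mod 566)
225^2 ≡ 251 (mod 566)
225^3 ≡ 441 (mod 566)
225^6 ≡ 343 (mod 566)
225^47 ≡ 1 (mod 566) ✓
So ord_566(225) = 47.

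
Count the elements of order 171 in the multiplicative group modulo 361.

φ(361) = φ(19^2) = 19·(19−1) = 342 = 2 · 3^2 · 19.
(Z/361Z)^× is cyclic (|G| = 342); a cyclic group of order m has exactly φ(d) elements of each order d | m, and none otherwise.
171 = 3^2 · 19 divides 342, and φ(171) = 108.

108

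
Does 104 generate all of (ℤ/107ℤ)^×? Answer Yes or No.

φ(107) = 107 − 1 = 106 = 2 · 53.
An element g generates (Z/107Z)^× iff g^(106/q) ≢ 1 (mod 107) for each prime q ∈ {2, 53}.
104^53 ≡ 106 (mod 107)  [q = 2: ≢ 1 ✓]
104^2 ≡ 9 (mod 107)  [q = 53: ≢ 1 ✓]
All checks pass, so 104 has order 106 and is a primitive root modulo 107.

Yes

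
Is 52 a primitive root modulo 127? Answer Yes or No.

No

φ(127) = 127 − 1 = 126 = 2 · 3^2 · 7.
It suffices to check that the order of 52 is not a proper divisor of 126: compute 52^(126/q) for q ∈ {2, 3, 7}.
52^63 ≡ 1 (mod 127)  [q = 2: ≡ 1 ✗]
52^42 ≡ 107 (mod 127)  [q = 3: ≢ 1 ✓]
52^18 ≡ 1 (mod 127)  [q = 7: ≡ 1 ✗]
Since 52^63 ≡ 1, the order of 52 divides 63 < 126, so 52 is not a primitive root.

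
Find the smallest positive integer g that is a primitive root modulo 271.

φ(271) = 271 − 1 = 270 = 2 · 3^3 · 5.
g is a primitive root iff g^(270/q) ≢ 1 (mod 271) for each prime q ∈ {2, 3, 5}.
g = 2: 2^135 ≡ 1 — hits 1, so not a primitive root.
g = 3: 3^135 ≡ 270; 3^90 ≡ 1 — hits 1, so not a primitive root.
g = 4: 4^135 ≡ 1 — hits 1, so not a primitive root.
g = 5: 5^135 ≡ 1 — hits 1, so not a primitive root.
g = 6: 6^135 ≡ 270; 6^90 ≡ 242; 6^54 ≡ 10 — none is 1, so 6 is a primitive root.
So 6 is the smallest generator of (Z/271Z)^×.

6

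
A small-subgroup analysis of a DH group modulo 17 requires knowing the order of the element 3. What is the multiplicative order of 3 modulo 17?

16

Since 3 ∈ (Z/17Z)^×, its order divides φ(17) = 17 − 1 = 16 = 2^4.
Divisors of 16: 1, 2, 4, 8, 16.
Test each divisor d:
3^1 ≡ 3 (mod 17)
3^2 ≡ 9 (mod 17)
3^4 ≡ 13 (mod 17)
3^8 ≡ 16 (mod 17)
3^16 ≡ 1 (mod 17) ✓
Hence ord(3) = 16.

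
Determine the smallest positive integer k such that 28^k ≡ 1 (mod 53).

13

ord(28) | φ(53) = 53 − 1 = 52 = 2^2 · 13.
Divisors of 52: 1, 2, 4, 13, 26, 52.
Check 28^d mod 53 for each divisor in increasing order:
28^1 ≡ 28 (mod 53)
28^2 ≡ 42 (mod 53)
28^4 ≡ 15 (mod 53)
28^13 ≡ 1 (mod 53) ✓
Hence ord(28) = 13.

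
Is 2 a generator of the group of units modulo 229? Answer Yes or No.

No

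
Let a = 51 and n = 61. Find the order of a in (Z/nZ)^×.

ord(51) | φ(61) = 61 − 1 = 60 = 2^2 · 3 · 5.
Divisors of 60: 1, 2, 3, 4, 5, 6, 10, 12, 15, 20, 30, 60.
Check 51^d mod 61 for each divisor in increasing order:
51^1 ≡ 51 (mod 61)
51^2 ≡ 39 (mod 61)
51^3 ≡ 37 (mod 61)
51^4 ≡ 57 (mod 61)
51^5 ≡ 40 (mod 61)
51^6 ≡ 27 (mod 61)
51^10 ≡ 14 (mod 61)
51^12 ≡ 58 (mod 61)
51^15 ≡ 11 (mod 61)
51^20 ≡ 13 (mod 61)
51^30 ≡ 60 (mod 61)
51^60 ≡ 1 (mod 61) ✓
Hence ord(51) = 60.

60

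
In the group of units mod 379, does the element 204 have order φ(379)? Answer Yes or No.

No

φ(379) = 379 − 1 = 378 = 2 · 3^3 · 7.
Test 204^(378/q) mod 379 for each prime factor q of 378:
204^189 ≡ 1 (mod 379)  [q = 2: ≡ 1 ✗]
204^126 ≡ 51 (mod 379)  [q = 3: ≢ 1 ✓]
204^54 ≡ 86 (mod 379)  [q = 7: ≢ 1 ✓]
The check at q = 2 fails, so 204 generates a proper subgroup.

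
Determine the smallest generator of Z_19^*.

2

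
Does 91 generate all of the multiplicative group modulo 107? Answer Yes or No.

φ(107) = 107 − 1 = 106 = 2 · 53.
It suffices to check that the order of 91 is not a proper divisor of 106: compute 91^(106/q) for q ∈ {2, 53}.
91^53 ≡ 106 (mod 107)  [q = 2: ≢ 1 ✓]
91^2 ≡ 42 (mod 107)  [q = 53: ≢ 1 ✓]
None equal 1, so ord_107(91) = 106: 91 is a primitive root.

Yes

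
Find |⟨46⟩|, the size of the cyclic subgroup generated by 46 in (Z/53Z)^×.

13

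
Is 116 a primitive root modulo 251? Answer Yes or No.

Yes

φ(251) = 251 − 1 = 250 = 2 · 5^3.
116 is a primitive root mod 251 iff 116^(φ(251)/q) ≢ 1 for every prime q | φ(251), i.e. q ∈ {2, 5}.
116^125 ≡ 250 (mod 251)  [q = 2: ≢ 1 ✓]
116^50 ≡ 113 (mod 251)  [q = 5: ≢ 1 ✓]
Every test exponent gives a nontrivial residue, hence 116 generates the full group.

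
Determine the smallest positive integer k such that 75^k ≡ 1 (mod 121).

55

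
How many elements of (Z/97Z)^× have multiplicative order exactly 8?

φ(97) = 97 − 1 = 96 = 2^5 · 3.
(Z/97Z)^× is cyclic (|G| = 96); a cyclic group of order m has exactly φ(d) elements of each order d | m, and none otherwise.
8 = 2^3 divides 96, and φ(8) = 4.

4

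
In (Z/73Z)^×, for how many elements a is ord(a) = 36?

12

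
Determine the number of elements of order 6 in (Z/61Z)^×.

2

φ(61) = 61 − 1 = 60 = 2^2 · 3 · 5.
In a cyclic group of order 60, there are φ(d) elements of order d for each divisor d of 60, and zero for non-divisors.
6 = 2 · 3 divides 60, and φ(6) = 2.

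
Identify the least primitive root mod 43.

3

φ(43) = 43 − 1 = 42 = 2 · 3 · 7.
g is a primitive root iff g^(42/q) ≢ 1 (mod 43) for each prime q ∈ {2, 3, 7}.
g = 2: 2^21 ≡ 42; 2^14 ≡ 1 — hits 1, so not a primitive root.
g = 3: 3^21 ≡ 42; 3^14 ≡ 36; 3^6 ≡ 41 — none is 1, so 3 is a primitive root.
Hence the least primitive root of 43 is 3.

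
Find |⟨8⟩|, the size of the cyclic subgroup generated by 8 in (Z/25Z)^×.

20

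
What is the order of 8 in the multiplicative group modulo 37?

12

By Lagrange's theorem, ord_37(8) divides φ(37) = 37 − 1 = 36 = 2^2 · 3^2.
Divisors of 36: 1, 2, 3, 4, 6, 9, 12, 18, 36.
Check 8^d mod 37 for each divisor in increasing order:
8^1 ≡ 8 (mod 37)
8^2 ≡ 27 (mod 37)
8^3 ≡ 31 (mod 37)
8^4 ≡ 26 (mod 37)
8^6 ≡ 36 (mod 37)
8^9 ≡ 6 (mod 37)
8^12 ≡ 1 (mod 37) ✓
Hence ord(8) = 12.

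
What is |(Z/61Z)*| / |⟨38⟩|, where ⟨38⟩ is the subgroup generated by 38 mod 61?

By Lagrange's theorem, ord_61(38) divides φ(61) = 61 − 1 = 60 = 2^2 · 3 · 5.
Divisors of 60: 1, 2, 3, 4, 5, 6, 10, 12, 15, 20, 30, 60.
Test each divisor d:
38^1 ≡ 38
38^2 ≡ 41
38^3 ≡ 33
38^4 ≡ 34
38^5 ≡ 11
38^6 ≡ 52
38^10 ≡ 60
38^12 ≡ 20
38^15 ≡ 50
38^20 ≡ 1
The order of 38 is 20, so the subgroup it generates has 20 elements.
Index = |(Z/61Z)^×| / |⟨38⟩| = 60 / 20 = 3.

3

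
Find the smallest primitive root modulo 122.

φ(122) = φ(2)·φ(61) = 1·60 = 60 = 2^2 · 3 · 5.
Test candidates g = 2, 3, … against the prime factors q ∈ {2, 3, 5} of φ(122): g is a generator iff g^(60/q) ≢ 1 for every such q.
g = 2: gcd(2, 122) = 2 > 1, not a unit — skip.
g = 3: 3^30 ≡ 1 — hits 1, so not a primitive root.
g = 4: gcd(4, 122) = 2 > 1, not a unit — skip.
g = 5: 5^30 ≡ 1 — hits 1, so not a primitive root.
g = 6: gcd(6, 122) = 2 > 1, not a unit — skip.
g = 7: 7^30 ≡ 121; 7^20 ≡ 47; 7^12 ≡ 95 — none is 1, so 7 is a primitive root.
So 7 is the smallest generator of (Z/122Z)^×.

7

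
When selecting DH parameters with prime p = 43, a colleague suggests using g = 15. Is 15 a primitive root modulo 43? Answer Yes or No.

No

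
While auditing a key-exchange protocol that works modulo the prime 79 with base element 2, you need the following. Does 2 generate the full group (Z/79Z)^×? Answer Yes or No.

No

φ(79) = 79 − 1 = 78 = 2 · 3 · 13.
Test 2^(78/q) mod 79 for each prime factor q of 78:
2^39 ≡ 1 (mod 79)  [q = 2: ≡ 1 ✗]
2^26 ≡ 23 (mod 79)  [q = 3: ≢ 1 ✓]
2^6 ≡ 64 (mod 79)  [q = 13: ≢ 1 ✓]
2^39 ≡ 1 shows ord(2) | 39, strictly less than φ(79); not a primitive root.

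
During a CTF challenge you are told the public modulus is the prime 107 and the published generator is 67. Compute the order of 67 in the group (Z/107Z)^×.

106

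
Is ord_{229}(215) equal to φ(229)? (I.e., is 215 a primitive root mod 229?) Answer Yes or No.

φ(229) = 229 − 1 = 228 = 2^2 · 3 · 19.
Test 215^(228/q) mod 229 for each prime factor q of 228:
215^114 ≡ 1 (mod 229)  [q = 2: ≡ 1 ✗]
215^76 ≡ 94 (mod 229)  [q = 3: ≢ 1 ✓]
215^12 ≡ 27 (mod 229)  [q = 19: ≢ 1 ✓]
Since 215^114 ≡ 1, the order of 215 divides 114 < 228, so 215 is not a primitive root.

No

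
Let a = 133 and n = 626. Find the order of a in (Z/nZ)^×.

ord(133) | φ(626) = φ(2)·φ(313) = 1·312 = 312 = 2^3 · 3 · 13.
Divisors of 312: 1, 2, 3, 4, 6, 8, 12, 13, 24, 26, 39, 52, 78, 104, 156, 312.
Test each divisor d:
133^1 ≡ 133 (mod 626)
133^2 ≡ 161 (mod 626)
133^3 ≡ 129 (mod 626)
133^4 ≡ 255 (mod 626)
133^6 ≡ 365 (mod 626)
133^8 ≡ 547 (mod 626)
133^12 ≡ 513 (mod 626)
133^13 ≡ 621 (mod 626)
133^24 ≡ 249 (mod 626)
133^26 ≡ 25 (mod 626)
133^39 ≡ 501 (mod 626)
133^52 ≡ 625 (mod 626)
133^78 ≡ 601 (mod 626)
133^104 ≡ 1 (mod 626) ✓
The smallest such exponent is 104, so the order of 133 is 104.

104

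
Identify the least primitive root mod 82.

φ(82) = φ(2)·φ(41) = 1·40 = 40 = 2^3 · 5.
g is a primitive root iff g^(40/q) ≢ 1 (mod 82) for each prime q ∈ {2, 5}.
g = 2: gcd(2, 82) = 2 > 1, not a unit — skip.
g = 3: 3^20 ≡ 81; 3^8 ≡ 1 — hits 1, so not a primitive root.
g = 4: gcd(4, 82) = 2 > 1, not a unit — skip.
g = 5: 5^20 ≡ 1 — hits 1, so not a primitive root.
g = 6: gcd(6, 82) = 2 > 1, not a unit — skip.
g = 7: 7^20 ≡ 81; 7^8 ≡ 37 — none is 1, so 7 is a primitive root.
So 7 is the smallest generator of (Z/82Z)^×.

7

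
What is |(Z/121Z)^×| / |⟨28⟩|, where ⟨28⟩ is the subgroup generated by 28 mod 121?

1

The order of 28 must divide φ(121) = φ(11^2) = 11·(11−1) = 110 = 2 · 5 · 11.
Divisors of 110: 1, 2, 5, 10, 11, 22, 55, 110.
Check 28^d mod 121 for each divisor in increasing order:
28^1 ≡ 28 (mod 121)
28^2 ≡ 58 (mod 121)
28^5 ≡ 54 (mod 121)
28^10 ≡ 12 (mod 121)
28^11 ≡ 94 (mod 121)
28^22 ≡ 3 (mod 121)
28^55 ≡ 120 (mod 121)
28^110 ≡ 1 (mod 121) ✓
The order of 28 is 110, so the subgroup it generates has 110 elements.
[(Z/121Z)^× : ⟨28⟩] = 110/110 = 1.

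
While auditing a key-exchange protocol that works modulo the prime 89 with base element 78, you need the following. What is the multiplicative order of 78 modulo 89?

11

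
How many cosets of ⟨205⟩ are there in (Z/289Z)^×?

16

ord(205) | φ(289) = φ(17^2) = 17·(17−1) = 272 = 2^4 · 17.
Divisors of 272: 1, 2, 4, 8, 16, 17, 34, 68, 136, 272.
Evaluate successive powers at the divisors of 272:
205^1 ≡ 205 (mod 289)
205^2 ≡ 120 (mod 289)
205^4 ≡ 239 (mod 289)
205^8 ≡ 188 (mod 289)
205^16 ≡ 86 (mod 289)
205^17 ≡ 1 (mod 289) ✓
The order of 205 is 17, so the subgroup it generates has 17 elements.
[(Z/289Z)^× : ⟨205⟩] = 272/17 = 16.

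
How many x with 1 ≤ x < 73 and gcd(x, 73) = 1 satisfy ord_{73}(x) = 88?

0

φ(73) = 73 − 1 = 72 = 2^3 · 3^2.
Since (Z/73Z)^× is cyclic of order 72, the number of elements of order d is φ(d) when d | 72 and 0 otherwise.
88 does not divide 72, so no element of (Z/73Z)^× has order 88.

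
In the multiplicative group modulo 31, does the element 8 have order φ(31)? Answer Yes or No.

No

φ(31) = 31 − 1 = 30 = 2 · 3 · 5.
8 is a primitive root mod 31 iff 8^(φ(31)/q) ≢ 1 for every prime q | φ(31), i.e. q ∈ {2, 3, 5}.
8^15 ≡ 1 (mod 31)  [q = 2: ≡ 1 ✗]
8^10 ≡ 1 (mod 31)  [q = 3: ≡ 1 ✗]
8^6 ≡ 8 (mod 31)  [q = 5: ≢ 1 ✓]
Since 8^15 ≡ 1, the order of 8 divides 15 < 30, so 8 is not a primitive root.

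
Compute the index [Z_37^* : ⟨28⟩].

2

Since 28 ∈ (Z/37Z)^×, its order divides φ(37) = 37 − 1 = 36 = 2^2 · 3^2.
Divisors of 36: 1, 2, 3, 4, 6, 9, 12, 18, 36.
Check 28^d mod 37 for each divisor in increasing order:
28^1 ≡ 28 (mod 37)
28^2 ≡ 7 (mod 37)
28^3 ≡ 11 (mod 37)
28^4 ≡ 12 (mod 37)
28^6 ≡ 10 (mod 37)
28^9 ≡ 36 (mod 37)
28^12 ≡ 26 (mod 37)
28^18 ≡ 1 (mod 37) ✓
So ord_37(28) = 18, hence |⟨28⟩| = 18.
[(Z/37Z)^× : ⟨28⟩] = 36/18 = 2.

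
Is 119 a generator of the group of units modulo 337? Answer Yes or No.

No

φ(337) = 337 − 1 = 336 = 2^4 · 3 · 7.
An element g generates (Z/337Z)^× iff g^(336/q) ≢ 1 (mod 337) for each prime q ∈ {2, 3, 7}.
119^168 ≡ 336 (mod 337)  [q = 2: ≢ 1 ✓]
119^112 ≡ 1 (mod 337)  [q = 3: ≡ 1 ✗]
119^48 ≡ 8 (mod 337)  [q = 7: ≢ 1 ✓]
The check at q = 3 fails, so 119 generates a proper subgroup.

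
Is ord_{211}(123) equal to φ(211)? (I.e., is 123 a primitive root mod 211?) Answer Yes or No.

φ(211) = 211 − 1 = 210 = 2 · 3 · 5 · 7.
An element g generates (Z/211Z)^× iff g^(210/q) ≢ 1 (mod 211) for each prime q ∈ {2, 3, 5, 7}.
123^105 ≡ 1 (mod 211)  [q = 2: ≡ 1 ✗]
123^70 ≡ 1 (mod 211)  [q = 3: ≡ 1 ✗]
123^42 ≡ 1 (mod 211)  [q = 5: ≡ 1 ✗]
123^30 ≡ 148 (mod 211)  [q = 7: ≢ 1 ✓]
Since 123^105 ≡ 1, the order of 123 divides 105 < 210, so 123 is not a primitive root.

No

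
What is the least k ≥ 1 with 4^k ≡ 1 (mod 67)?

33

Since 4 ∈ (Z/67Z)^×, its order divides φ(67) = 67 − 1 = 66 = 2 · 3 · 11.
Divisors of 66: 1, 2, 3, 6, 11, 22, 33, 66.
Compute 4^d (mod 67) for the divisors d until we hit 1:
4^1 ≡ 4 (mod 67)
4^2 ≡ 16 (mod 67)
4^3 ≡ 64 (mod 67)
4^6 ≡ 9 (mod 67)
4^11 ≡ 37 (mod 67)
4^22 ≡ 29 (mod 67)
4^33 ≡ 1 (mod 67) ✓
Hence ord(4) = 33.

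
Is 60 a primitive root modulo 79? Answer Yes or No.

φ(79) = 79 − 1 = 78 = 2 · 3 · 13.
It suffices to check that the order of 60 is not a proper divisor of 78: compute 60^(78/q) for q ∈ {2, 3, 13}.
60^39 ≡ 78 (mod 79)  [q = 2: ≢ 1 ✓]
60^26 ≡ 55 (mod 79)  [q = 3: ≢ 1 ✓]
60^6 ≡ 38 (mod 79)  [q = 13: ≢ 1 ✓]
All checks pass, so 60 has order 78 and is a primitive root modulo 79.

Yes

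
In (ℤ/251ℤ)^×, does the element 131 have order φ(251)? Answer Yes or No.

φ(251) = 251 − 1 = 250 = 2 · 5^3.
An element g generates (Z/251Z)^× iff g^(250/q) ≢ 1 (mod 251) for each prime q ∈ {2, 5}.
131^125 ≡ 1 (mod 251)  [q = 2: ≡ 1 ✗]
131^50 ≡ 219 (mod 251)  [q = 5: ≢ 1 ✓]
131^125 ≡ 1 shows ord(131) | 125, strictly less than φ(251); not a primitive root.

No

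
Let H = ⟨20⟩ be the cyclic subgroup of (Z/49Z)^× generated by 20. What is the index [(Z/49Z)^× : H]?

3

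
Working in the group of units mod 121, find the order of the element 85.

By Lagrange's theorem, ord_121(85) divides φ(121) = φ(11^2) = 11·(11−1) = 110 = 2 · 5 · 11.
Divisors of 110: 1, 2, 5, 10, 11, 22, 55, 110.
Check 85^d mod 121 for each divisor in increasing order:
85^1 ≡ 85 (mod 121)
85^2 ≡ 86 (mod 121)
85^5 ≡ 65 (mod 121)
85^10 ≡ 111 (mod 121)
85^11 ≡ 118 (mod 121)
85^22 ≡ 9 (mod 121)
85^55 ≡ 120 (mod 121)
85^110 ≡ 1 (mod 121) ✓
Therefore the multiplicative order of 85 modulo 121 is 110.

110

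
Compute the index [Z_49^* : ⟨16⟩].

The order of 16 must divide φ(49) = φ(7^2) = 7·(7−1) = 42 = 2 · 3 · 7.
Divisors of 42: 1, 2, 3, 6, 7, 14, 21, 42.
Compute 16^d (mod 49) for the divisors d until we hit 1:
16^1 ≡ 16
16^2 ≡ 11
16^3 ≡ 29
16^6 ≡ 8
16^7 ≡ 30
16^14 ≡ 18
16^21 ≡ 1
So ord_49(16) = 21, hence |⟨16⟩| = 21.
[(Z/49Z)^× : ⟨16⟩] = 42/21 = 2.

2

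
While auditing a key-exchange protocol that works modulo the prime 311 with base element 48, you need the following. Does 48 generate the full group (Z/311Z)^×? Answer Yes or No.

No

φ(311) = 311 − 1 = 310 = 2 · 5 · 31.
It suffices to check that the order of 48 is not a proper divisor of 310: compute 48^(310/q) for q ∈ {2, 5, 31}.
48^155 ≡ 1 (mod 311)  [q = 2: ≡ 1 ✗]
48^62 ≡ 52 (mod 311)  [q = 5: ≢ 1 ✓]
48^10 ≡ 18 (mod 311)  [q = 31: ≢ 1 ✓]
Since 48^155 ≡ 1, the order of 48 divides 155 < 310, so 48 is not a primitive root.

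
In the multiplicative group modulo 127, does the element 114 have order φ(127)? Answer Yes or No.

φ(127) = 127 − 1 = 126 = 2 · 3^2 · 7.
114 is a primitive root mod 127 iff 114^(φ(127)/q) ≢ 1 for every prime q | φ(127), i.e. q ∈ {2, 3, 7}.
114^63 ≡ 126 (mod 127)  [q = 2: ≢ 1 ✓]
114^42 ≡ 107 (mod 127)  [q = 3: ≢ 1 ✓]
114^18 ≡ 64 (mod 127)  [q = 7: ≢ 1 ✓]
Every test exponent gives a nontrivial residue, hence 114 generates the full group.

Yes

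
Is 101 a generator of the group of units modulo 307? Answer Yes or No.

No

φ(307) = 307 − 1 = 306 = 2 · 3^2 · 17.
101 is a primitive root mod 307 iff 101^(φ(307)/q) ≢ 1 for every prime q | φ(307), i.e. q ∈ {2, 3, 17}.
101^153 ≡ 1 (mod 307)  [q = 2: ≡ 1 ✗]
101^102 ≡ 1 (mod 307)  [q = 3: ≡ 1 ✗]
101^18 ≡ 24 (mod 307)  [q = 17: ≢ 1 ✓]
Since 101^153 ≡ 1, the order of 101 divides 153 < 306, so 101 is not a primitive root.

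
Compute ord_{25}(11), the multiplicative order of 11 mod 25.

5

By Lagrange's theorem, ord_25(11) divides φ(25) = φ(5^2) = 5·(5−1) = 20 = 2^2 · 5.
Divisors of 20: 1, 2, 4, 5, 10, 20.
Test each divisor d:
11^1 ≡ 11
11^2 ≡ 21
11^4 ≡ 16
11^5 ≡ 1
Hence ord(11) = 5.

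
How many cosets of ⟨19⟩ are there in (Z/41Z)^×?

By Lagrange's theorem, ord_41(19) divides φ(41) = 41 − 1 = 40 = 2^3 · 5.
Divisors of 40: 1, 2, 4, 5, 8, 10, 20, 40.
Evaluate successive powers at the divisors of 40:
19^1 ≡ 19 (mod 41)
19^2 ≡ 33 (mod 41)
19^4 ≡ 23 (mod 41)
19^5 ≡ 27 (mod 41)
19^8 ≡ 37 (mod 41)
19^10 ≡ 32 (mod 41)
19^20 ≡ 40 (mod 41)
19^40 ≡ 1 (mod 41) ✓
Thus |⟨19⟩| = ord(19) = 40.
[(Z/41Z)^× : ⟨19⟩] = 40/40 = 1.

1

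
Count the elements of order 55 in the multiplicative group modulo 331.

40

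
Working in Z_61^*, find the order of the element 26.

60

By Lagrange's theorem, ord_61(26) divides φ(61) = 61 − 1 = 60 = 2^2 · 3 · 5.
Divisors of 60: 1, 2, 3, 4, 5, 6, 10, 12, 15, 20, 30, 60.
Evaluate successive powers at the divisors of 60:
26^1 ≡ 26
26^2 ≡ 5
26^3 ≡ 8
26^4 ≡ 25
26^5 ≡ 40
26^6 ≡ 3
26^10 ≡ 14
26^12 ≡ 9
26^15 ≡ 11
26^20 ≡ 13
26^30 ≡ 60
26^60 ≡ 1
So ord_61(26) = 60.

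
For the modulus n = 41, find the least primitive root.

6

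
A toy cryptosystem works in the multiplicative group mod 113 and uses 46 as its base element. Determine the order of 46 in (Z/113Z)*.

Since 46 ∈ (Z/113Z)^×, its order divides φ(113) = 113 − 1 = 112 = 2^4 · 7.
Divisors of 112: 1, 2, 4, 7, 8, 14, 16, 28, 56, 112.
Evaluate successive powers at the divisors of 112:
46^1 ≡ 46 (mod 113)
46^2 ≡ 82 (mod 113)
46^4 ≡ 57 (mod 113)
46^7 ≡ 78 (mod 113)
46^8 ≡ 85 (mod 113)
46^14 ≡ 95 (mod 113)
46^16 ≡ 106 (mod 113)
46^28 ≡ 98 (mod 113)
46^56 ≡ 112 (mod 113)
46^112 ≡ 1 (mod 113) ✓
Therefore the multiplicative order of 46 modulo 113 is 112.

112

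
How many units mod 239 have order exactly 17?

φ(239) = 239 − 1 = 238 = 2 · 7 · 17.
In a cyclic group of order 238, there are φ(d) elements of order d for each divisor d of 238, and zero for non-divisors.
17 | 238, and φ(17) = 17 − 1 = 16.

16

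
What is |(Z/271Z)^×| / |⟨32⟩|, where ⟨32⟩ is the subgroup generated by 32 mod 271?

10

The order of 32 must divide φ(271) = 271 − 1 = 270 = 2 · 3^3 · 5.
Divisors of 270: 1, 2, 3, 5, 6, 9, 10, 15, 18, 27, 30, 45, 54, 90, 135, 270.
Test each divisor d:
32^1 ≡ 32
32^2 ≡ 211
32^3 ≡ 248
32^5 ≡ 25
32^6 ≡ 258
32^9 ≡ 28
32^10 ≡ 83
32^15 ≡ 178
32^18 ≡ 242
32^27 ≡ 1
The order of 32 is 27, so the subgroup it generates has 27 elements.
[(Z/271Z)^× : ⟨32⟩] = 270/27 = 10.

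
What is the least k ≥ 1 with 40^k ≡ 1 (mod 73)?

The order of 40 must divide φ(73) = 73 − 1 = 72 = 2^3 · 3^2.
Divisors of 72: 1, 2, 3, 4, 6, 8, 9, 12, 18, 24, 36, 72.
Evaluate successive powers at the divisors of 72:
40^1 ≡ 40 (mod 73)
40^2 ≡ 67 (mod 73)
40^3 ≡ 52 (mod 73)
40^4 ≡ 36 (mod 73)
40^6 ≡ 3 (mod 73)
40^8 ≡ 55 (mod 73)
40^9 ≡ 10 (mod 73)
40^12 ≡ 9 (mod 73)
40^18 ≡ 27 (mod 73)
40^24 ≡ 8 (mod 73)
40^36 ≡ 72 (mod 73)
40^72 ≡ 1 (mod 73) ✓
Hence ord(40) = 72.

72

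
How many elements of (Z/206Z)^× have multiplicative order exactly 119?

φ(206) = φ(2)·φ(103) = 1·102 = 102 = 2 · 3 · 17.
(Z/206Z)^× is cyclic (|G| = 102); a cyclic group of order m has exactly φ(d) elements of each order d | m, and none otherwise.
119 does not divide 102, so no element of (Z/206Z)^× has order 119.

0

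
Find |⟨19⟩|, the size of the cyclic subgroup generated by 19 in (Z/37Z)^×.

The order of 19 must divide φ(37) = 37 − 1 = 36 = 2^2 · 3^2.
Divisors of 36: 1, 2, 3, 4, 6, 9, 12, 18, 36.
Test each divisor d:
19^1 ≡ 19 (mod 37)
19^2 ≡ 28 (mod 37)
19^3 ≡ 14 (mod 37)
19^4 ≡ 7 (mod 37)
19^6 ≡ 11 (mod 37)
19^9 ≡ 6 (mod 37)
19^12 ≡ 10 (mod 37)
19^18 ≡ 36 (mod 37)
19^36 ≡ 1 (mod 37) ✓
Hence ord(19) = 36.

36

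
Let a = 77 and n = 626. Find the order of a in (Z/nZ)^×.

312

By Lagrange's theorem, ord_626(77) divides φ(626) = φ(2)·φ(313) = 1·312 = 312 = 2^3 · 3 · 13.
Divisors of 312: 1, 2, 3, 4, 6, 8, 12, 13, 24, 26, 39, 52, 78, 104, 156, 312.
Evaluate successive powers at the divisors of 312:
77^1 ≡ 77 (mod 626)
77^2 ≡ 295 (mod 626)
77^3 ≡ 179 (mod 626)
77^4 ≡ 11 (mod 626)
77^6 ≡ 115 (mod 626)
77^8 ≡ 121 (mod 626)
77^12 ≡ 79 (mod 626)
77^13 ≡ 449 (mod 626)
77^24 ≡ 607 (mod 626)
77^26 ≡ 29 (mod 626)
77^39 ≡ 501 (mod 626)
77^52 ≡ 215 (mod 626)
77^78 ≡ 601 (mod 626)
77^104 ≡ 527 (mod 626)
77^156 ≡ 625 (mod 626)
77^312 ≡ 1 (mod 626) ✓
Therefore the multiplicative order of 77 modulo 626 is 312.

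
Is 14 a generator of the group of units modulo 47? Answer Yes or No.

No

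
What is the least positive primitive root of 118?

11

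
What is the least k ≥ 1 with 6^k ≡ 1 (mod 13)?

12

The order of 6 must divide φ(13) = 13 − 1 = 12 = 2^2 · 3.
Divisors of 12: 1, 2, 3, 4, 6, 12.
Compute 6^d (mod 13) for the divisors d until we hit 1:
6^1 ≡ 6 (mod 13)
6^2 ≡ 10 (mod 13)
6^3 ≡ 8 (mod 13)
6^4 ≡ 9 (mod 13)
6^6 ≡ 12 (mod 13)
6^12 ≡ 1 (mod 13) ✓
Therefore the multiplicative order of 6 modulo 13 is 12.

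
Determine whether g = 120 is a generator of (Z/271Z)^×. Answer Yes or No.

φ(271) = 271 − 1 = 270 = 2 · 3^3 · 5.
Test 120^(270/q) mod 271 for each prime factor q of 270:
120^135 ≡ 270 (mod 271)  [q = 2: ≢ 1 ✓]
120^90 ≡ 28 (mod 271)  [q = 3: ≢ 1 ✓]
120^54 ≡ 244 (mod 271)  [q = 5: ≢ 1 ✓]
Every test exponent gives a nontrivial residue, hence 120 generates the full group.

Yes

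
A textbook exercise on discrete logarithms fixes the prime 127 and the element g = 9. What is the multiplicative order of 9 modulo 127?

Since 9 ∈ (Z/127Z)^×, its order divides φ(127) = 127 − 1 = 126 = 2 · 3^2 · 7.
Divisors of 126: 1, 2, 3, 6, 7, 9, 14, 18, 21, 42, 63, 126.
Check 9^d mod 127 for each divisor in increasing order:
9^1 ≡ 9 (mod 127)
9^2 ≡ 81 (mod 127)
9^3 ≡ 94 (mod 127)
9^6 ≡ 73 (mod 127)
9^7 ≡ 22 (mod 127)
9^9 ≡ 4 (mod 127)
9^14 ≡ 103 (mod 127)
9^18 ≡ 16 (mod 127)
9^21 ≡ 107 (mod 127)
9^42 ≡ 19 (mod 127)
9^63 ≡ 1 (mod 127) ✓
Hence ord(9) = 63.

63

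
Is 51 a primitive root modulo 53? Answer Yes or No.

Yes

φ(53) = 53 − 1 = 52 = 2^2 · 13.
It suffices to check that the order of 51 is not a proper divisor of 52: compute 51^(52/q) for q ∈ {2, 13}.
51^26 ≡ 52 (mod 53)  [q = 2: ≢ 1 ✓]
51^4 ≡ 16 (mod 53)  [q = 13: ≢ 1 ✓]
Every test exponent gives a nontrivial residue, hence 51 generates the full group.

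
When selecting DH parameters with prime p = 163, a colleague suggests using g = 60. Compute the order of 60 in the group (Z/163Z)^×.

81

Since 60 ∈ (Z/163Z)^×, its order divides φ(163) = 163 − 1 = 162 = 2 · 3^4.
Divisors of 162: 1, 2, 3, 6, 9, 18, 27, 54, 81, 162.
Test each divisor d:
60^1 ≡ 60 (mod 163)
60^2 ≡ 14 (mod 163)
60^3 ≡ 25 (mod 163)
60^6 ≡ 136 (mod 163)
60^9 ≡ 140 (mod 163)
60^18 ≡ 40 (mod 163)
60^27 ≡ 58 (mod 163)
60^54 ≡ 104 (mod 163)
60^81 ≡ 1 (mod 163) ✓
The smallest such exponent is 81, so the order of 60 is 81.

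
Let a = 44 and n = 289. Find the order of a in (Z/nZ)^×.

The order of 44 must divide φ(289) = φ(17^2) = 17·(17−1) = 272 = 2^4 · 17.
Divisors of 272: 1, 2, 4, 8, 16, 17, 34, 68, 136, 272.
Compute 44^d (mod 289) for the divisors d until we hit 1:
44^1 ≡ 44 (mod 289)
44^2 ≡ 202 (mod 289)
44^4 ≡ 55 (mod 289)
44^8 ≡ 135 (mod 289)
44^16 ≡ 18 (mod 289)
44^17 ≡ 214 (mod 289)
44^34 ≡ 134 (mod 289)
44^68 ≡ 38 (mod 289)
44^136 ≡ 288 (mod 289)
44^272 ≡ 1 (mod 289) ✓
Therefore the multiplicative order of 44 modulo 289 is 272.

272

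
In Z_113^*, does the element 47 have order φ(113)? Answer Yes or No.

φ(113) = 113 − 1 = 112 = 2^4 · 7.
It suffices to check that the order of 47 is not a proper divisor of 112: compute 47^(112/q) for q ∈ {2, 7}.
47^56 ≡ 112 (mod 113)  [q = 2: ≢ 1 ✓]
47^16 ≡ 16 (mod 113)  [q = 7: ≢ 1 ✓]
All checks pass, so 47 has order 112 and is a primitive root modulo 113.

Yes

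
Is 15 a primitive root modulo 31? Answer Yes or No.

φ(31) = 31 − 1 = 30 = 2 · 3 · 5.
An element g generates (Z/31Z)^× iff g^(30/q) ≢ 1 (mod 31) for each prime q ∈ {2, 3, 5}.
15^15 ≡ 30 (mod 31)  [q = 2: ≢ 1 ✓]
15^10 ≡ 1 (mod 31)  [q = 3: ≡ 1 ✗]
15^6 ≡ 16 (mod 31)  [q = 5: ≢ 1 ✓]
Since 15^10 ≡ 1, the order of 15 divides 10 < 30, so 15 is not a primitive root.

No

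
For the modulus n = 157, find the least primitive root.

5

φ(157) = 157 − 1 = 156 = 2^2 · 3 · 13.
Test candidates g = 2, 3, … against the prime factors q ∈ {2, 3, 13} of φ(157): g is a generator iff g^(156/q) ≢ 1 for every such q.
g = 2: 2^78 ≡ 156; 2^52 ≡ 1 — hits 1, so not a primitive root.
g = 3: 3^78 ≡ 1 — hits 1, so not a primitive root.
g = 4: 4^78 ≡ 1 — hits 1, so not a primitive root.
g = 5: 5^78 ≡ 156; 5^52 ≡ 12; 5^12 ≡ 130 — none is 1, so 5 is a primitive root.
So 5 is the smallest generator of (Z/157Z)^×.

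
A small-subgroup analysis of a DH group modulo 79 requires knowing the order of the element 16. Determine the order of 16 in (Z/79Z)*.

The order of 16 must divide φ(79) = 79 − 1 = 78 = 2 · 3 · 13.
Divisors of 78: 1, 2, 3, 6, 13, 26, 39, 78.
Evaluate successive powers at the divisors of 78:
16^1 ≡ 16 (mod 79)
16^2 ≡ 19 (mod 79)
16^3 ≡ 67 (mod 79)
16^6 ≡ 65 (mod 79)
16^13 ≡ 55 (mod 79)
16^26 ≡ 23 (mod 79)
16^39 ≡ 1 (mod 79) ✓
Hence ord(16) = 39.

39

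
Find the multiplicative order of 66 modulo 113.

112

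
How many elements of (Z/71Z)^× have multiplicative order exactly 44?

0

φ(71) = 71 − 1 = 70 = 2 · 5 · 7.
In a cyclic group of order 70, there are φ(d) elements of order d for each divisor d of 70, and zero for non-divisors.
Since 44 ∤ 70, the count is 0.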